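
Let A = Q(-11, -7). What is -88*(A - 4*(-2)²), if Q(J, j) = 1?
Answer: 1320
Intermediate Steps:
A = 1
-88*(A - 4*(-2)²) = -88*(1 - 4*(-2)²) = -88*(1 - 4*4) = -88*(1 - 16) = -88*(-15) = 1320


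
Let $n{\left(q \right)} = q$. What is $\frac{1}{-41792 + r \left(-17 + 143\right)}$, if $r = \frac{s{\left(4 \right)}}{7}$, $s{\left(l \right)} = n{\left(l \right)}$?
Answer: $- \frac{1}{41720} \approx -2.3969 \cdot 10^{-5}$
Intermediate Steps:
$s{\left(l \right)} = l$
$r = \frac{4}{7} \approx 0.57143$
$\frac{1}{-41792 + r \left(-17 + 143\right)} = \frac{1}{-41792 + \frac{4 \left(-17 + 143\right)}{7}} = \frac{1}{-41792 + \frac{4}{7} \cdot 126} = \frac{1}{-41792 + 72} = \frac{1}{-41720} = - \frac{1}{41720}$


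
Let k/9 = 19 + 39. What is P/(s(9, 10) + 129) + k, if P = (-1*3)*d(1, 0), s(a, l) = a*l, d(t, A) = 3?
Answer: 38103/73 ≈ 521.96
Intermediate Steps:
P = -9 (P = -1*3*3 = -3*3 = -9)
k = 522 (k = 9*(19 + 39) = 9*58 = 522)
P/(s(9, 10) + 129) + k = -9/(9*10 + 129) + 522 = -9/(90 + 129) + 522 = -9/219 + 522 = -9*1/219 + 522 = -3/73 + 522 = 38103/73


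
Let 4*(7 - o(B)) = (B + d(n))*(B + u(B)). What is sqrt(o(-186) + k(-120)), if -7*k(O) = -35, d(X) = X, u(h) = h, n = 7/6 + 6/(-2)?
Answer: I*sqrt(69826)/2 ≈ 132.12*I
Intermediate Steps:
n = -11/6 (n = 7*(1/6) + 6*(-1/2) = 7/6 - 3 = -11/6 ≈ -1.8333)
k(O) = 5 (k(O) = -1/7*(-35) = 5)
o(B) = 7 - B*(-11/6 + B)/2 (o(B) = 7 - (B - 11/6)*(B + B)/4 = 7 - (-11/6 + B)*2*B/4 = 7 - B*(-11/6 + B)/2)
sqrt(o(-186) + k(-120)) = sqrt((7 - 1/2*(-186)**2 + (11/12)*(-186)) + 5) = sqrt((7 - 1/2*34596 - 341/2) + 5) = sqrt((7 - 17298 - 341/2) + 5) = sqrt(-34923/2 + 5) = sqrt(-34913/2) = I*sqrt(69826)/2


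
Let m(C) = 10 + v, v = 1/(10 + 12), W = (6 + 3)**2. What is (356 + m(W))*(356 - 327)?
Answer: 233537/22 ≈ 10615.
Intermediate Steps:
W = 81 (W = 9**2 = 81)
v = 1/22 ≈ 0.045455
m(C) = 221/22 (m(C) = 10 + 1/22 = 221/22)
(356 + m(W))*(356 - 327) = (356 + 221/22)*(356 - 327) = (8053/22)*29 = 233537/22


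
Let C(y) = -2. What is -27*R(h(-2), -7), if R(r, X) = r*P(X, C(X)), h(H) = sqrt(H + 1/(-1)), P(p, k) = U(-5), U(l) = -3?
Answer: 81*I*sqrt(3) ≈ 140.3*I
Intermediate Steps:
P(p, k) = -3
h(H) = sqrt(-1 + H) (h(H) = sqrt(H - 1) = sqrt(-1 + H))
R(r, X) = -3*r (R(r, X) = r*(-3) = -3*r)
-27*R(h(-2), -7) = -(-81)*sqrt(-1 - 2) = -(-81)*sqrt(-3) = -(-81)*I*sqrt(3) = 81*I*sqrt(3)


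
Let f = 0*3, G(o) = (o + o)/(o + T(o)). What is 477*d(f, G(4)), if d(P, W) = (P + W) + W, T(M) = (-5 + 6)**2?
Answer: 7632/5 ≈ 1526.4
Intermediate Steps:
T(M) = 1 (T(M) = 1**2 = 1)
G(o) = 2*o/(1 + o) (G(o) = (o + o)/(o + 1) = (2*o)/(1 + o) = 2*o/(1 + o))
f = 0
d(P, W) = P + 2*W
477*d(f, G(4)) = 477*(0 + 2*(2*4/(1 + 4))) = 477*(0 + 2*(2*4/5)) = 477*(0 + 2*(2*4*(1/5))) = 477*(0 + 2*(8/5)) = 477*(0 + 16/5) = 477*(16/5) = 7632/5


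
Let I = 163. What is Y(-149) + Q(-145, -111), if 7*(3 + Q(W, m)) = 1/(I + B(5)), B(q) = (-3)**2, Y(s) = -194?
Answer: -237187/1204 ≈ -197.00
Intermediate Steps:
B(q) = 9
Q(W, m) = -3611/1204 (Q(W, m) = -3 + 1/(7*(163 + 9)) = -3 + (1/7)/172 = -3 + (1/7)*(1/172) = -3 + 1/1204 = -3611/1204)
Y(-149) + Q(-145, -111) = -194 - 3611/1204 = -237187/1204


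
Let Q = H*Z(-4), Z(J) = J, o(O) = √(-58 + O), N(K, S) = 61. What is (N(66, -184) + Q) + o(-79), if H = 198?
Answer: -731 + I*√137 ≈ -731.0 + 11.705*I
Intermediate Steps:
Q = -792 (Q = 198*(-4) = -792)
(N(66, -184) + Q) + o(-79) = (61 - 792) + √(-58 - 79) = -731 + √(-137) = -731 + I*√137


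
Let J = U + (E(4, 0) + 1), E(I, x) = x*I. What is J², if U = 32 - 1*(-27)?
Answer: 3600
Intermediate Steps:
E(I, x) = I*x
U = 59 (U = 32 + 27 = 59)
J = 60 (J = 59 + (4*0 + 1) = 59 + (0 + 1) = 59 + 1 = 60)
J² = 60² = 3600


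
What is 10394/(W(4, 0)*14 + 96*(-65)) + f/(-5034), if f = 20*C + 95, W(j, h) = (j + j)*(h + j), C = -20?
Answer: -12639209/7289232 ≈ -1.7340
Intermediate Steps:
W(j, h) = 2*j*(h + j) (W(j, h) = (2*j)*(h + j) = 2*j*(h + j))
f = -305 (f = 20*(-20) + 95 = -400 + 95 = -305)
10394/(W(4, 0)*14 + 96*(-65)) + f/(-5034) = 10394/((2*4*(0 + 4))*14 + 96*(-65)) - 305/(-5034) = 10394/((2*4*4)*14 - 6240) - 305*(-1/5034) = 10394/(32*14 - 6240) + 305/5034 = 10394/(448 - 6240) + 305/5034 = 10394/(-5792) + 305/5034 = 10394*(-1/5792) + 305/5034 = -5197/2896 + 305/5034 = -12639209/7289232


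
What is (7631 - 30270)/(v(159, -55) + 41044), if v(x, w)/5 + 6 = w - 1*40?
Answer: -22639/40539 ≈ -0.55845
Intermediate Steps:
v(x, w) = -230 + 5*w (v(x, w) = -30 + 5*(w - 1*40) = -30 + 5*(w - 40) = -30 + 5*(-40 + w) = -30 + (-200 + 5*w) = -230 + 5*w)
(7631 - 30270)/(v(159, -55) + 41044) = (7631 - 30270)/((-230 + 5*(-55)) + 41044) = -22639/((-230 - 275) + 41044) = -22639/(-505 + 41044) = -22639/40539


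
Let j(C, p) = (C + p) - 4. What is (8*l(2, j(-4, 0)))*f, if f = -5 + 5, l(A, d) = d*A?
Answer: 0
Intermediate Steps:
j(C, p) = -4 + C + p
l(A, d) = A*d
f = 0
(8*l(2, j(-4, 0)))*f = (8*(2*(-4 - 4 + 0)))*0 = (8*(2*(-8)))*0 = (8*(-16))*0 = -128*0 = 0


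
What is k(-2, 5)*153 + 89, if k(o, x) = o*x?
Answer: -1441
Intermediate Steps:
k(-2, 5)*153 + 89 = -2*5*153 + 89 = -10*153 + 89 = -1530 + 89 = -1441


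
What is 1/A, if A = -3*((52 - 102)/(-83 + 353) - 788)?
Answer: 9/21281 ≈ 0.00042291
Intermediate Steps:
A = 21281/9 (A = -3*(-50/270 - 788) = -3*(-50*1/270 - 788) = -3*(-5/27 - 788) = -3*(-21281/27) = 21281/9 ≈ 2364.6)
1/A = 1/(21281/9) = 9/21281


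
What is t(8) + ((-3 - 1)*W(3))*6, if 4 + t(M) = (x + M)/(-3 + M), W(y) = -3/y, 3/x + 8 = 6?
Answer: 213/10 ≈ 21.300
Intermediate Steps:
x = -3/2 (x = 3/(-8 + 6) = 3/(-2) = 3*(-1/2) = -3/2 ≈ -1.5000)
t(M) = -4 + (-3/2 + M)/(-3 + M)
t(8) + ((-3 - 1)*W(3))*6 = 3*(7 - 2*8)/(2*(-3 + 8)) + ((-3 - 1)*(-3/3))*6 = (3/2)*(7 - 16)/5 - (-12)/3*6 = (3/2)*(1/5)*(-9) - 4*(-1)*6 = -27/10 + 4*6 = -27/10 + 24 = 213/10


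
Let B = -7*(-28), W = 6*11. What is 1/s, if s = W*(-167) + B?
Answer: -1/10826 ≈ -9.2370e-5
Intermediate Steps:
W = 66
B = 196
s = -10826 (s = 66*(-167) + 196 = -11022 + 196 = -10826)
1/s = 1/(-10826) = -1/10826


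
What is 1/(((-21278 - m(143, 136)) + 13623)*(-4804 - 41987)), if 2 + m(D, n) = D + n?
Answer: 1/371146212 ≈ 2.6944e-9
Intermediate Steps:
m(D, n) = -2 + D + n (m(D, n) = -2 + (D + n) = -2 + D + n)
1/(((-21278 - m(143, 136)) + 13623)*(-4804 - 41987)) = 1/(((-21278 - (-2 + 143 + 136)) + 13623)*(-4804 - 41987)) = 1/(((-21278 - 1*277) + 13623)*(-46791)) = 1/(((-21278 - 277) + 13623)*(-46791)) = 1/((-21555 + 13623)*(-46791)) = 1/(-7932*(-46791)) = 1/371146212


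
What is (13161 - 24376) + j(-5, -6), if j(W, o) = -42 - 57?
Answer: -11314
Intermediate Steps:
j(W, o) = -99
(13161 - 24376) + j(-5, -6) = (13161 - 24376) - 99 = -11215 - 99 = -11314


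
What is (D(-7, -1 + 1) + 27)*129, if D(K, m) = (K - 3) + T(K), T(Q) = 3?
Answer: 2580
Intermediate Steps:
D(K, m) = K (D(K, m) = (K - 3) + 3 = (-3 + K) + 3 = K)
(D(-7, -1 + 1) + 27)*129 = (-7 + 27)*129 = 20*129 = 2580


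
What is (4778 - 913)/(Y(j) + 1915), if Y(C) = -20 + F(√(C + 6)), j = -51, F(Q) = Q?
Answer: 1464835/718214 - 2319*I*√5/718214 ≈ 2.0396 - 0.0072199*I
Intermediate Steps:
Y(C) = -20 + √(6 + C) (Y(C) = -20 + √(C + 6) = -20 + √(6 + C))
(4778 - 913)/(Y(j) + 1915) = (4778 - 913)/((-20 + √(6 - 51)) + 1915) = 3865/((-20 + √(-45)) + 1915) = 3865/((-20 + 3*I*√5) + 1915) = 3865/(1895 + 3*I*√5)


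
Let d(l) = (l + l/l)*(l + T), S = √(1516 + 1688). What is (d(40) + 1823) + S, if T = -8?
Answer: 3135 + 6*√89 ≈ 3191.6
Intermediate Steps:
S = 6*√89 (S = √3204 = 6*√89 ≈ 56.604)
d(l) = (1 + l)*(-8 + l) (d(l) = (l + l/l)*(l - 8) = (l + 1)*(-8 + l) = (1 + l)*(-8 + l))
(d(40) + 1823) + S = ((-8 + 40² - 7*40) + 1823) + 6*√89 = ((-8 + 1600 - 280) + 1823) + 6*√89 = (1312 + 1823) + 6*√89 = 3135 + 6*√89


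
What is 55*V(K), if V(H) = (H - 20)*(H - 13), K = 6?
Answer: 5390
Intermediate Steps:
V(H) = (-20 + H)*(-13 + H)
55*V(K) = 55*(260 + 6² - 33*6) = 55*(260 + 36 - 198) = 55*98 = 5390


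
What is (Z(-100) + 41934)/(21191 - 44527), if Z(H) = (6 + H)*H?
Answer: -25667/11668 ≈ -2.1998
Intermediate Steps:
Z(H) = H*(6 + H)
(Z(-100) + 41934)/(21191 - 44527) = (-100*(6 - 100) + 41934)/(21191 - 44527) = (-100*(-94) + 41934)/(-23336) = (9400 + 41934)*(-1/23336) = 51334*(-1/23336) = -25667/11668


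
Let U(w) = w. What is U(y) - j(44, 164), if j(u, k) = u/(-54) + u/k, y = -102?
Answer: -112309/1107 ≈ -101.45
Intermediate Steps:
j(u, k) = -u/54 + u/k (j(u, k) = u*(-1/54) + u/k = -u/54 + u/k)
U(y) - j(44, 164) = -102 - (-1/54*44 + 44/164) = -102 - (-22/27 + 44*(1/164)) = -102 - (-22/27 + 11/41) = -102 - 1*(-605/1107) = -102 + 605/1107 = -112309/1107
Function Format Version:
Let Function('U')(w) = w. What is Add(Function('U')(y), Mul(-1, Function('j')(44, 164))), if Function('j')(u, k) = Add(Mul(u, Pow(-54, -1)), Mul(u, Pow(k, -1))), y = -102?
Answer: Rational(-112309, 1107) ≈ -101.45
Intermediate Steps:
Function('j')(u, k) = Add(Mul(Rational(-1, 54), u), Mul(u, Pow(k, -1))) (Function('j')(u, k) = Add(Mul(u, Rational(-1, 54)), Mul(u, Pow(k, -1))) = Add(Mul(Rational(-1, 54), u), Mul(u, Pow(k, -1))))
Add(Function('U')(y), Mul(-1, Function('j')(44, 164))) = Add(-102, Mul(-1, Add(Mul(Rational(-1, 54), 44), Mul(44, Pow(164, -1))))) = Add(-102, Mul(-1, Add(Rational(-22, 27), Mul(44, Rational(1, 164))))) = Add(-102, Mul(-1, Add(Rational(-22, 27), Rational(11, 41)))) = Add(-102, Mul(-1, Rational(-605, 1107))) = Add(-102, Rational(605, 1107)) = Rational(-112309, 1107)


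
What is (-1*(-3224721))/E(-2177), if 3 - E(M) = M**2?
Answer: -3224721/4739326 ≈ -0.68042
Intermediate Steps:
E(M) = 3 - M**2
(-1*(-3224721))/E(-2177) = (-1*(-3224721))/(3 - 1*(-2177)**2) = 3224721/(3 - 1*4739329) = 3224721/(3 - 4739329) = 3224721/(-4739326) = 3224721*(-1/4739326) = -3224721/4739326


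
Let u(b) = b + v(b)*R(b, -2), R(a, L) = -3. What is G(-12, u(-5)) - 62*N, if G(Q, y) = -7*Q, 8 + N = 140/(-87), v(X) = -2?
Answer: 59140/87 ≈ 679.77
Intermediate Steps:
u(b) = 6 + b (u(b) = b - 2*(-3) = b + 6 = 6 + b)
N = -836/87 (N = -8 + 140/(-87) = -8 + 140*(-1/87) = -8 - 140/87 = -836/87 ≈ -9.6092)
G(-12, u(-5)) - 62*N = -7*(-12) - 62*(-836/87) = 84 + 51832/87 = 59140/87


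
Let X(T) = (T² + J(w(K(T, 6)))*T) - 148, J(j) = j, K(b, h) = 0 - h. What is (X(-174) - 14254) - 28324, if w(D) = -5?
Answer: -11580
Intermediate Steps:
K(b, h) = -h
X(T) = -148 + T² - 5*T (X(T) = (T² - 5*T) - 148 = -148 + T² - 5*T)
(X(-174) - 14254) - 28324 = ((-148 + (-174)² - 5*(-174)) - 14254) - 28324 = ((-148 + 30276 + 870) - 14254) - 28324 = (30998 - 14254) - 28324 = 16744 - 28324 = -11580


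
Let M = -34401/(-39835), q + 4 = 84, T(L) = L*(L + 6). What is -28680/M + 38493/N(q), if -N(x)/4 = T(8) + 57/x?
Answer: -3442705368820/103397939 ≈ -33296.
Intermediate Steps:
T(L) = L*(6 + L)
q = 80 (q = -4 + 84 = 80)
N(x) = -448 - 228/x (N(x) = -4*(8*(6 + 8) + 57/x) = -4*(8*14 + 57/x) = -4*(112 + 57/x) = -448 - 228/x)
M = 34401/39835 (M = -34401*(-1/39835) = 34401/39835 ≈ 0.86359)
-28680/M + 38493/N(q) = -28680/34401/39835 + 38493/(-448 - 228/80) = -28680*39835/34401 + 38493/(-448 - 228*1/80) = -380822600/11467 + 38493/(-448 - 57/20) = -380822600/11467 + 38493/(-9017/20) = -380822600/11467 + 38493*(-20/9017) = -380822600/11467 - 769860/9017 = -3442705368820/103397939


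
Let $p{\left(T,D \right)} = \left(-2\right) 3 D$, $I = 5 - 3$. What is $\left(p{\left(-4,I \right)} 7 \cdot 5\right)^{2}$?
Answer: $176400$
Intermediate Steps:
$I = 2$
$p{\left(T,D \right)} = - 6 D$
$\left(p{\left(-4,I \right)} 7 \cdot 5\right)^{2} = \left(\left(-6\right) 2 \cdot 7 \cdot 5\right)^{2} = \left(\left(-12\right) 7 \cdot 5\right)^{2} = \left(\left(-84\right) 5\right)^{2} = \left(-420\right)^{2} = 176400$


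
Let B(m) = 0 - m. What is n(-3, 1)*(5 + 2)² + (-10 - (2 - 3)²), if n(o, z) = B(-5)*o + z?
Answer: -697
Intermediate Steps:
B(m) = -m
n(o, z) = z + 5*o (n(o, z) = (-1*(-5))*o + z = 5*o + z = z + 5*o)
n(-3, 1)*(5 + 2)² + (-10 - (2 - 3)²) = (1 + 5*(-3))*(5 + 2)² + (-10 - (2 - 3)²) = (1 - 15)*7² + (-10 - 1*(-1)²) = -14*49 + (-10 - 1*1) = -686 + (-10 - 1) = -686 - 11 = -697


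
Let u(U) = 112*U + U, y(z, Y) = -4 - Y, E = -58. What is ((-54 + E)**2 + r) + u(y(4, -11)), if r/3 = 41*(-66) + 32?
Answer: 5313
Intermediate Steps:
u(U) = 113*U
r = -8022 (r = 3*(41*(-66) + 32) = 3*(-2706 + 32) = 3*(-2674) = -8022)
((-54 + E)**2 + r) + u(y(4, -11)) = ((-54 - 58)**2 - 8022) + 113*(-4 - 1*(-11)) = ((-112)**2 - 8022) + 113*(-4 + 11) = (12544 - 8022) + 113*7 = 4522 + 791 = 5313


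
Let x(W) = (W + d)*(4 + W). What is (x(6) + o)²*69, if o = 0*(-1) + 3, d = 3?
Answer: 596781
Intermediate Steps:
x(W) = (3 + W)*(4 + W) (x(W) = (W + 3)*(4 + W) = (3 + W)*(4 + W))
o = 3 (o = 0 + 3 = 3)
(x(6) + o)²*69 = ((12 + 6² + 7*6) + 3)²*69 = ((12 + 36 + 42) + 3)²*69 = (90 + 3)²*69 = 93²*69 = 8649*69 = 596781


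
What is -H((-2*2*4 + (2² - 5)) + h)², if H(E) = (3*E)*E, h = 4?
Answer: -257049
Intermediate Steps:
H(E) = 3*E²
-H((-2*2*4 + (2² - 5)) + h)² = -(3*((-2*2*4 + (2² - 5)) + 4)²)² = -(3*((-4*4 + (4 - 5)) + 4)²)² = -(3*((-16 - 1) + 4)²)² = -(3*(-17 + 4)²)² = -(3*(-13)²)² = -(3*169)² = -1*507² = -1*257049 = -257049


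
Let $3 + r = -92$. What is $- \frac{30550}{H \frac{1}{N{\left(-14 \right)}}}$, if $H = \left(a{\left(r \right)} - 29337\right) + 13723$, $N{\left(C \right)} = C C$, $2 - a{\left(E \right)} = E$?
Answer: $\frac{5987800}{15517} \approx 385.89$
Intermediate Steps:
$r = -95$ ($r = -3 - 92 = -95$)
$a{\left(E \right)} = 2 - E$
$N{\left(C \right)} = C^{2}$
$H = -15517$ ($H = \left(\left(2 - -95\right) - 29337\right) + 13723 = \left(\left(2 + 95\right) - 29337\right) + 13723 = \left(97 - 29337\right) + 13723 = -29240 + 13723 = -15517$)
$- \frac{30550}{H \frac{1}{N{\left(-14 \right)}}} = - \frac{30550}{\left(-15517\right) \frac{1}{\left(-14\right)^{2}}} = - \frac{30550}{\left(-15517\right) \frac{1}{196}} = - \frac{30550}{- \frac{15517}{196}} = \left(-30550\right) \left(- \frac{196}{15517}\right) = \frac{5987800}{15517}$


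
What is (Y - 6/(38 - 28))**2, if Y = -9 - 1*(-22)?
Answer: 3844/25 ≈ 153.76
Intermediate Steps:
Y = 13 (Y = -9 + 22 = 13)
(Y - 6/(38 - 28))**2 = (13 - 6/(38 - 28))**2 = (13 - 6/10)**2 = (13 - 6*1/10)**2 = (13 - 3/5)**2 = (62/5)**2 = 3844/25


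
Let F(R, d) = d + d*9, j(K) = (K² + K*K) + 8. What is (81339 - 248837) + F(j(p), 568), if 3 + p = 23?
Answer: -161818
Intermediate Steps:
p = 20 (p = -3 + 23 = 20)
j(K) = 8 + 2*K² (j(K) = (K² + K²) + 8 = 2*K² + 8 = 8 + 2*K²)
F(R, d) = 10*d (F(R, d) = d + 9*d = 10*d)
(81339 - 248837) + F(j(p), 568) = (81339 - 248837) + 10*568 = -167498 + 5680 = -161818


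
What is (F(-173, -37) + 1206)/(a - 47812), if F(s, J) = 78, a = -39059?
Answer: -428/28957 ≈ -0.014781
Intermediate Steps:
(F(-173, -37) + 1206)/(a - 47812) = (78 + 1206)/(-39059 - 47812) = 1284/(-86871) = 1284*(-1/86871) = -428/28957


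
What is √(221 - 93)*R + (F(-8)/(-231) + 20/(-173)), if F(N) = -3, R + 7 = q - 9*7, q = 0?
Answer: -1367/13321 - 560*√2 ≈ -792.06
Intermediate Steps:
R = -70 (R = -7 + (0 - 9*7) = -7 + (0 - 63) = -7 - 63 = -70)
√(221 - 93)*R + (F(-8)/(-231) + 20/(-173)) = √(221 - 93)*(-70) + (-3/(-231) + 20/(-173)) = √128*(-70) + (-3*(-1/231) + 20*(-1/173)) = (8*√2)*(-70) + (1/77 - 20/173) = -560*√2 - 1367/13321 = -1367/13321 - 560*√2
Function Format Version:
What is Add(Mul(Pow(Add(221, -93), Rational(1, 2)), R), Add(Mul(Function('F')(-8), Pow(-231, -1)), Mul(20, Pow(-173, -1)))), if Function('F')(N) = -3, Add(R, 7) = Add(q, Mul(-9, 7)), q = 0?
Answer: Add(Rational(-1367, 13321), Mul(-560, Pow(2, Rational(1, 2)))) ≈ -792.06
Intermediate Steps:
R = -70 (R = Add(-7, Add(0, Mul(-9, 7))) = Add(-7, Add(0, -63)) = Add(-7, -63) = -70)
Add(Mul(Pow(Add(221, -93), Rational(1, 2)), R), Add(Mul(Function('F')(-8), Pow(-231, -1)), Mul(20, Pow(-173, -1)))) = Add(Mul(Pow(Add(221, -93), Rational(1, 2)), -70), Add(Mul(-3, Pow(-231, -1)), Mul(20, Pow(-173, -1)))) = Add(Mul(Pow(128, Rational(1, 2)), -70), Add(Mul(-3, Rational(-1, 231)), Mul(20, Rational(-1, 173)))) = Add(Mul(Mul(8, Pow(2, Rational(1, 2))), -70), Add(Rational(1, 77), Rational(-20, 173))) = Add(Mul(-560, Pow(2, Rational(1, 2))), Rational(-1367, 13321)) = Add(Rational(-1367, 13321), Mul(-560, Pow(2, Rational(1, 2))))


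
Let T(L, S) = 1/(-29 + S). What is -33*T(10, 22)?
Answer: 33/7 ≈ 4.7143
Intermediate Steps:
-33*T(10, 22) = -33/(-29 + 22) = -33/(-7) = -33*(-⅐) = 33/7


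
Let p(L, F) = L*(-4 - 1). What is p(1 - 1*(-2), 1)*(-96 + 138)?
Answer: -630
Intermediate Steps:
p(L, F) = -5*L (p(L, F) = L*(-5) = -5*L)
p(1 - 1*(-2), 1)*(-96 + 138) = (-5*(1 - 1*(-2)))*(-96 + 138) = -5*(1 + 2)*42 = -5*3*42 = -15*42 = -630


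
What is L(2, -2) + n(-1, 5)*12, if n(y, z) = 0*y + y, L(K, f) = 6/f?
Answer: -15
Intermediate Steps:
n(y, z) = y (n(y, z) = 0 + y = y)
L(2, -2) + n(-1, 5)*12 = 6/(-2) - 1*12 = 6*(-½) - 12 = -3 - 12 = -15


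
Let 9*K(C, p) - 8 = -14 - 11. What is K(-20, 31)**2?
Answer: 289/81 ≈ 3.5679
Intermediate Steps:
K(C, p) = -17/9 (K(C, p) = 8/9 + (-14 - 11)/9 = 8/9 + (1/9)*(-25) = 8/9 - 25/9 = -17/9)
K(-20, 31)**2 = (-17/9)**2 = 289/81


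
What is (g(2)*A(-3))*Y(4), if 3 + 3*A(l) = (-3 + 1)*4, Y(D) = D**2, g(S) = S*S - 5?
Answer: 176/3 ≈ 58.667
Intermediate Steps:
g(S) = -5 + S**2 (g(S) = S**2 - 5 = -5 + S**2)
A(l) = -11/3 (A(l) = -1 + ((-3 + 1)*4)/3 = -1 + (-2*4)/3 = -1 + (1/3)*(-8) = -1 - 8/3 = -11/3)
(g(2)*A(-3))*Y(4) = ((-5 + 2**2)*(-11/3))*4**2 = ((-5 + 4)*(-11/3))*16 = -1*(-11/3)*16 = (11/3)*16 = 176/3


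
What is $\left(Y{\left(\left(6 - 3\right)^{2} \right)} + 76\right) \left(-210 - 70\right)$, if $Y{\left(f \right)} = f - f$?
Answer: $-21280$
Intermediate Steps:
$Y{\left(f \right)} = 0$
$\left(Y{\left(\left(6 - 3\right)^{2} \right)} + 76\right) \left(-210 - 70\right) = \left(0 + 76\right) \left(-210 - 70\right) = 76 \left(-280\right) = -21280$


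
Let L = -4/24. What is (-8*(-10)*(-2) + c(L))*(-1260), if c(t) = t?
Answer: 201810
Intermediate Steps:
L = -⅙ (L = -4*1/24 = -⅙ ≈ -0.16667)
(-8*(-10)*(-2) + c(L))*(-1260) = (-8*(-10)*(-2) - ⅙)*(-1260) = (80*(-2) - ⅙)*(-1260) = (-160 - ⅙)*(-1260) = -961/6*(-1260) = 201810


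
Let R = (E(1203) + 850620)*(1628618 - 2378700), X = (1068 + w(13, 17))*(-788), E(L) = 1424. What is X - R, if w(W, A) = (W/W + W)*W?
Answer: 639101882608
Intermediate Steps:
w(W, A) = W*(1 + W) (w(W, A) = (1 + W)*W = W*(1 + W))
X = -985000 (X = (1068 + 13*(1 + 13))*(-788) = (1068 + 13*14)*(-788) = (1068 + 182)*(-788) = 1250*(-788) = -985000)
R = -639102867608 (R = (1424 + 850620)*(1628618 - 2378700) = 852044*(-750082) = -639102867608)
X - R = -985000 - 1*(-639102867608) = -985000 + 639102867608 = 639101882608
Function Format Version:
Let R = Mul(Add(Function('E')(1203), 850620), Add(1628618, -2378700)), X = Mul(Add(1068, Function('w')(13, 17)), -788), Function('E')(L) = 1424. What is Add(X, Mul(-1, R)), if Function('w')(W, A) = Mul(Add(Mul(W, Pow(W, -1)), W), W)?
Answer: 639101882608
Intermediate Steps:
Function('w')(W, A) = Mul(W, Add(1, W)) (Function('w')(W, A) = Mul(Add(1, W), W) = Mul(W, Add(1, W)))
X = -985000 (X = Mul(Add(1068, Mul(13, Add(1, 13))), -788) = Mul(Add(1068, Mul(13, 14)), -788) = Mul(Add(1068, 182), -788) = Mul(1250, -788) = -985000)
R = -639102867608 (R = Mul(Add(1424, 850620), Add(1628618, -2378700)) = Mul(852044, -750082) = -639102867608)
Add(X, Mul(-1, R)) = Add(-985000, Mul(-1, -639102867608)) = Add(-985000, 639102867608) = 639101882608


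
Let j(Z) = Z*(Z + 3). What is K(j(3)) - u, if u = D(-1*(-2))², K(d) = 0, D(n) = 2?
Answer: -4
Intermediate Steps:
j(Z) = Z*(3 + Z)
u = 4 (u = 2² = 4)
K(j(3)) - u = 0 - 1*4 = 0 - 4 = -4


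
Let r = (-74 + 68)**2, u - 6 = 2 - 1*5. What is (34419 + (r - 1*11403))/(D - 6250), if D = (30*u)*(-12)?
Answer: -11526/3665 ≈ -3.1449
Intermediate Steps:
u = 3 (u = 6 + (2 - 1*5) = 6 + (2 - 5) = 6 - 3 = 3)
D = -1080 (D = (30*3)*(-12) = 90*(-12) = -1080)
r = 36 (r = (-6)**2 = 36)
(34419 + (r - 1*11403))/(D - 6250) = (34419 + (36 - 1*11403))/(-1080 - 6250) = (34419 + (36 - 11403))/(-7330) = (34419 - 11367)*(-1/7330) = 23052*(-1/7330) = -11526/3665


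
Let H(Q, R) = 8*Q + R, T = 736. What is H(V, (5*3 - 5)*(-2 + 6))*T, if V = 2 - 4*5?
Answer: -76544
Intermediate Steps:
V = -18 (V = 2 - 20 = -18)
H(Q, R) = R + 8*Q
H(V, (5*3 - 5)*(-2 + 6))*T = ((5*3 - 5)*(-2 + 6) + 8*(-18))*736 = ((15 - 5)*4 - 144)*736 = (10*4 - 144)*736 = (40 - 144)*736 = -104*736 = -76544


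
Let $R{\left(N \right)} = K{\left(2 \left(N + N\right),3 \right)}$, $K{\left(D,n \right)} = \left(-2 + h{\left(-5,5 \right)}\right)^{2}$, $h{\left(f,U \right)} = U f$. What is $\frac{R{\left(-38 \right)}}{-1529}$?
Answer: $- \frac{729}{1529} \approx -0.47678$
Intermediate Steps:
$K{\left(D,n \right)} = 729$ ($K{\left(D,n \right)} = \left(-2 + 5 \left(-5\right)\right)^{2} = \left(-2 - 25\right)^{2} = \left(-27\right)^{2} = 729$)
$R{\left(N \right)} = 729$
$\frac{R{\left(-38 \right)}}{-1529} = \frac{729}{-1529} = 729 \left(- \frac{1}{1529}\right) = - \frac{729}{1529}$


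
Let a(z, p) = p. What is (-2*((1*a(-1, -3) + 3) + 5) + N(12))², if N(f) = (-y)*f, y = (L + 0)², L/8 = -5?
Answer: 369024100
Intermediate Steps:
L = -40 (L = 8*(-5) = -40)
y = 1600 (y = (-40 + 0)² = (-40)² = 1600)
N(f) = -1600*f (N(f) = (-1*1600)*f = -1600*f)
(-2*((1*a(-1, -3) + 3) + 5) + N(12))² = (-2*((1*(-3) + 3) + 5) - 1600*12)² = (-2*((-3 + 3) + 5) - 19200)² = (-2*(0 + 5) - 19200)² = (-2*5 - 19200)² = (-10 - 19200)² = (-19210)² = 369024100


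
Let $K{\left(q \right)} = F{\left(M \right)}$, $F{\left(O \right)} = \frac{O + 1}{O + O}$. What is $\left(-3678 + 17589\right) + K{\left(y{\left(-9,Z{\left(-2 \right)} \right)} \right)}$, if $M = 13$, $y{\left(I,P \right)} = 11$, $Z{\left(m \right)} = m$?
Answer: $\frac{180850}{13} \approx 13912.0$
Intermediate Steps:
$F{\left(O \right)} = \frac{1 + O}{2 O}$
$K{\left(q \right)} = \frac{7}{13}$ ($K{\left(q \right)} = \frac{1 + 13}{2 \cdot 13} = \frac{1}{2} \cdot \frac{1}{13} \cdot 14 = \frac{7}{13}$)
$\left(-3678 + 17589\right) + K{\left(y{\left(-9,Z{\left(-2 \right)} \right)} \right)} = \left(-3678 + 17589\right) + \frac{7}{13} = 13911 + \frac{7}{13} = \frac{180850}{13}$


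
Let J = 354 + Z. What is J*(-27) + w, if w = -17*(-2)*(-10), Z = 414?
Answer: -21076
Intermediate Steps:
J = 768 (J = 354 + 414 = 768)
w = -340 (w = 34*(-10) = -340)
J*(-27) + w = 768*(-27) - 340 = -20736 - 340 = -21076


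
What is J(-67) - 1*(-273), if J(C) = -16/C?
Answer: 18307/67 ≈ 273.24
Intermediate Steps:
J(-67) - 1*(-273) = -16/(-67) - 1*(-273) = -16*(-1/67) + 273 = 16/67 + 273 = 18307/67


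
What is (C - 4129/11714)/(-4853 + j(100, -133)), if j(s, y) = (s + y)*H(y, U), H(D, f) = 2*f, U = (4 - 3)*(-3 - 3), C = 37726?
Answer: -441918235/52209298 ≈ -8.4644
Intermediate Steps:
U = -6 (U = 1*(-6) = -6)
j(s, y) = -12*s - 12*y (j(s, y) = (s + y)*(2*(-6)) = (s + y)*(-12) = -12*s - 12*y)
(C - 4129/11714)/(-4853 + j(100, -133)) = (37726 - 4129/11714)/(-4853 + (-12*100 - 12*(-133))) = (37726 - 4129*1/11714)/(-4853 + (-1200 + 1596)) = (37726 - 4129/11714)/(-4853 + 396) = (441918235/11714)/(-4457) = (441918235/11714)*(-1/4457) = -441918235/52209298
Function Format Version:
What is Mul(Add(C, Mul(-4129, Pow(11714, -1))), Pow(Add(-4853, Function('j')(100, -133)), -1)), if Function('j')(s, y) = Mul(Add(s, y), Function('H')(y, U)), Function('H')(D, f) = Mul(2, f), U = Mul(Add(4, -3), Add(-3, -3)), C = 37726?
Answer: Rational(-441918235, 52209298) ≈ -8.4644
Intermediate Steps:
U = -6 (U = Mul(1, -6) = -6)
Function('j')(s, y) = Add(Mul(-12, s), Mul(-12, y)) (Function('j')(s, y) = Mul(Add(s, y), Mul(2, -6)) = Mul(Add(s, y), -12) = Add(Mul(-12, s), Mul(-12, y)))
Mul(Add(C, Mul(-4129, Pow(11714, -1))), Pow(Add(-4853, Function('j')(100, -133)), -1)) = Mul(Add(37726, Mul(-4129, Pow(11714, -1))), Pow(Add(-4853, Add(Mul(-12, 100), Mul(-12, -133))), -1)) = Mul(Add(37726, Mul(-4129, Rational(1, 11714))), Pow(Add(-4853, Add(-1200, 1596)), -1)) = Mul(Add(37726, Rational(-4129, 11714)), Pow(Add(-4853, 396), -1)) = Mul(Rational(441918235, 11714), Pow(-4457, -1)) = Mul(Rational(441918235, 11714), Rational(-1, 4457)) = Rational(-441918235, 52209298)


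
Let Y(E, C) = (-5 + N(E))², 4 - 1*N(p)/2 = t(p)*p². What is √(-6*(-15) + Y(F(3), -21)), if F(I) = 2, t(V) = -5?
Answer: √1939 ≈ 44.034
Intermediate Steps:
N(p) = 8 + 10*p² (N(p) = 8 - (-10)*p² = 8 + 10*p²)
Y(E, C) = (3 + 10*E²)² (Y(E, C) = (-5 + (8 + 10*E²))² = (3 + 10*E²)²)
√(-6*(-15) + Y(F(3), -21)) = √(-6*(-15) + (3 + 10*2²)²) = √(90 + (3 + 10*4)²) = √(90 + (3 + 40)²) = √(90 + 43²) = √(90 + 1849) = √1939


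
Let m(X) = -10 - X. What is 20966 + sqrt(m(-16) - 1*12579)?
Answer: 20966 + 3*I*sqrt(1397) ≈ 20966.0 + 112.13*I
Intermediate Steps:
20966 + sqrt(m(-16) - 1*12579) = 20966 + sqrt((-10 - 1*(-16)) - 1*12579) = 20966 + sqrt((-10 + 16) - 12579) = 20966 + sqrt(6 - 12579) = 20966 + sqrt(-12573) = 20966 + 3*I*sqrt(1397)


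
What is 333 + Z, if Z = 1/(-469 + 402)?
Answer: 22310/67 ≈ 332.98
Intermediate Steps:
Z = -1/67 (Z = 1/(-67) = -1/67 ≈ -0.014925)
333 + Z = 333 - 1/67 = 22310/67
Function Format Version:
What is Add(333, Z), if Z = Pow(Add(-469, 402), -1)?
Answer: Rational(22310, 67) ≈ 332.98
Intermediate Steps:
Z = Rational(-1, 67) (Z = Pow(-67, -1) = Rational(-1, 67) ≈ -0.014925)
Add(333, Z) = Add(333, Rational(-1, 67)) = Rational(22310, 67)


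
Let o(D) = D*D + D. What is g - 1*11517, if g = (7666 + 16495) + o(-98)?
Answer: 22150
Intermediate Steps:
o(D) = D + D² (o(D) = D² + D = D + D²)
g = 33667 (g = (7666 + 16495) - 98*(1 - 98) = 24161 - 98*(-97) = 24161 + 9506 = 33667)
g - 1*11517 = 33667 - 1*11517 = 33667 - 11517 = 22150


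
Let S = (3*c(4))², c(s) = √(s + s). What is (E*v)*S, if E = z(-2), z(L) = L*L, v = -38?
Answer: -10944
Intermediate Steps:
c(s) = √2*√s (c(s) = √(2*s) = √2*√s)
S = 72 (S = (3*(√2*√4))² = (3*(√2*2))² = (3*(2*√2))² = (6*√2)² = 72)
z(L) = L²
E = 4 (E = (-2)² = 4)
(E*v)*S = (4*(-38))*72 = -152*72 = -10944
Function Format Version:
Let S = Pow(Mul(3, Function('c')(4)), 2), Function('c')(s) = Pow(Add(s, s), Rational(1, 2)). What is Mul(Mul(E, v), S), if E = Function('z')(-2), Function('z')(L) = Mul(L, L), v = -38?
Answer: -10944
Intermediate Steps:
Function('c')(s) = Mul(Pow(2, Rational(1, 2)), Pow(s, Rational(1, 2))) (Function('c')(s) = Pow(Mul(2, s), Rational(1, 2)) = Mul(Pow(2, Rational(1, 2)), Pow(s, Rational(1, 2))))
S = 72 (S = Pow(Mul(3, Mul(Pow(2, Rational(1, 2)), Pow(4, Rational(1, 2)))), 2) = Pow(Mul(3, Mul(Pow(2, Rational(1, 2)), 2)), 2) = Pow(Mul(3, Mul(2, Pow(2, Rational(1, 2)))), 2) = Pow(Mul(6, Pow(2, Rational(1, 2))), 2) = 72)
Function('z')(L) = Pow(L, 2)
E = 4 (E = Pow(-2, 2) = 4)
Mul(Mul(E, v), S) = Mul(Mul(4, -38), 72) = Mul(-152, 72) = -10944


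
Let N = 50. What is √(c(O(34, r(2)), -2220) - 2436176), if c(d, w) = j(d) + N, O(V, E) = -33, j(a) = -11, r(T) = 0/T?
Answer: I*√2436137 ≈ 1560.8*I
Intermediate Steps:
r(T) = 0
c(d, w) = 39 (c(d, w) = -11 + 50 = 39)
√(c(O(34, r(2)), -2220) - 2436176) = √(39 - 2436176) = √(-2436137) = I*√2436137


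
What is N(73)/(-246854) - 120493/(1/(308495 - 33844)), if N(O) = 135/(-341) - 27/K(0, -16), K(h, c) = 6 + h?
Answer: -5571441125573638265/168354428 ≈ -3.3094e+10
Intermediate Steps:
N(O) = -3339/682 (N(O) = 135/(-341) - 27/(6 + 0) = 135*(-1/341) - 27/6 = -135/341 - 27*⅙ = -135/341 - 9/2 = -3339/682)
N(73)/(-246854) - 120493/(1/(308495 - 33844)) = -3339/682/(-246854) - 120493/(1/(308495 - 33844)) = -3339/682*(-1/246854) - 120493/(1/274651) = 3339/168354428 - 120493/1/274651 = 3339/168354428 - 120493*274651 = 3339/168354428 - 33093522943 = -5571441125573638265/168354428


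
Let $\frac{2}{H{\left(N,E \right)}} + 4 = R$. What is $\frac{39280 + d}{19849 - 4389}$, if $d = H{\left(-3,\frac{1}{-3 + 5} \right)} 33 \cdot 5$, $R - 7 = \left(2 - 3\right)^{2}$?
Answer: $\frac{15745}{6184} \approx 2.5461$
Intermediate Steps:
$R = 8$ ($R = 7 + \left(2 - 3\right)^{2} = 7 + \left(-1\right)^{2} = 7 + 1 = 8$)
$H{\left(N,E \right)} = \frac{1}{2}$ ($H{\left(N,E \right)} = \frac{2}{-4 + 8} = \frac{2}{4} = 2 \cdot \frac{1}{4} = \frac{1}{2}$)
$d = \frac{165}{2}$ ($d = \frac{1}{2} \cdot 33 \cdot 5 = \frac{33}{2} \cdot 5 = \frac{165}{2} \approx 82.5$)
$\frac{39280 + d}{19849 - 4389} = \frac{39280 + \frac{165}{2}}{19849 - 4389} = \frac{78725}{2 \cdot 15460} = \frac{78725}{2} \cdot \frac{1}{15460} = \frac{15745}{6184}$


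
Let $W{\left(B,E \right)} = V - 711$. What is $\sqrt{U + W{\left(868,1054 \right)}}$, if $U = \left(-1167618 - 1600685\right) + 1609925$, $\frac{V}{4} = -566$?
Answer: $i \sqrt{1161353} \approx 1077.7 i$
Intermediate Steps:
$V = -2264$ ($V = 4 \left(-566\right) = -2264$)
$W{\left(B,E \right)} = -2975$ ($W{\left(B,E \right)} = -2264 - 711 = -2975$)
$U = -1158378$ ($U = -2768303 + 1609925 = -1158378$)
$\sqrt{U + W{\left(868,1054 \right)}} = \sqrt{-1158378 - 2975} = \sqrt{-1161353} = i \sqrt{1161353}$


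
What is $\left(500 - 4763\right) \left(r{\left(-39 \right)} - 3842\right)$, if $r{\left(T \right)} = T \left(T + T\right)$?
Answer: $3410400$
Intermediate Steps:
$r{\left(T \right)} = 2 T^{2}$ ($r{\left(T \right)} = T 2 T = 2 T^{2}$)
$\left(500 - 4763\right) \left(r{\left(-39 \right)} - 3842\right) = \left(500 - 4763\right) \left(2 \left(-39\right)^{2} - 3842\right) = - 4263 \left(2 \cdot 1521 - 3842\right) = - 4263 \left(3042 - 3842\right) = \left(-4263\right) \left(-800\right) = 3410400$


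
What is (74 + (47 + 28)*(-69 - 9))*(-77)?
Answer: 444752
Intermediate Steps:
(74 + (47 + 28)*(-69 - 9))*(-77) = (74 + 75*(-78))*(-77) = (74 - 5850)*(-77) = -5776*(-77) = 444752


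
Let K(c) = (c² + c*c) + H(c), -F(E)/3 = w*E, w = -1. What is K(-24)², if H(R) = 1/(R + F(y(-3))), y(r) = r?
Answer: 1445140225/1089 ≈ 1.3270e+6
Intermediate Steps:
F(E) = 3*E (F(E) = -(-3)*E = 3*E)
H(R) = 1/(-9 + R) (H(R) = 1/(R + 3*(-3)) = 1/(R - 9) = 1/(-9 + R))
K(c) = 1/(-9 + c) + 2*c² (K(c) = (c² + c*c) + 1/(-9 + c) = (c² + c²) + 1/(-9 + c) = 2*c² + 1/(-9 + c) = 1/(-9 + c) + 2*c²)
K(-24)² = ((1 + 2*(-24)²*(-9 - 24))/(-9 - 24))² = ((1 + 2*576*(-33))/(-33))² = (-(1 - 38016)/33)² = (-1/33*(-38015))² = (38015/33)² = 1445140225/1089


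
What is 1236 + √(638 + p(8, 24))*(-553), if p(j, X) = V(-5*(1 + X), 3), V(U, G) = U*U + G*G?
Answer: 1236 - 6636*√113 ≈ -69306.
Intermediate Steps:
V(U, G) = G² + U² (V(U, G) = U² + G² = G² + U²)
p(j, X) = 9 + (-5 - 5*X)² (p(j, X) = 3² + (-5*(1 + X))² = 9 + (-5 - 5*X)²)
1236 + √(638 + p(8, 24))*(-553) = 1236 + √(638 + (9 + 25*(1 + 24)²))*(-553) = 1236 + √(638 + (9 + 25*25²))*(-553) = 1236 + √(638 + (9 + 25*625))*(-553) = 1236 + √(638 + (9 + 15625))*(-553) = 1236 + √(638 + 15634)*(-553) = 1236 + √16272*(-553) = 1236 + (12*√113)*(-553) = 1236 - 6636*√113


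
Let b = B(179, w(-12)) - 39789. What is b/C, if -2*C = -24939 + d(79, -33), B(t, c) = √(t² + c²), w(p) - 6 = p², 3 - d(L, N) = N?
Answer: -8842/2767 + 2*√54541/24903 ≈ -3.1768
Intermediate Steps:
d(L, N) = 3 - N
w(p) = 6 + p²
B(t, c) = √(c² + t²)
C = 24903/2 (C = -(-24939 + (3 - 1*(-33)))/2 = -(-24939 + (3 + 33))/2 = -(-24939 + 36)/2 = -½*(-24903) = 24903/2 ≈ 12452.)
b = -39789 + √54541 (b = √((6 + (-12)²)² + 179²) - 39789 = √((6 + 144)² + 32041) - 39789 = √(150² + 32041) - 39789 = √(22500 + 32041) - 39789 = √54541 - 39789 = -39789 + √54541 ≈ -39555.)
b/C = (-39789 + √54541)/(24903/2) = (-39789 + √54541)*(2/24903) = -8842/2767 + 2*√54541/24903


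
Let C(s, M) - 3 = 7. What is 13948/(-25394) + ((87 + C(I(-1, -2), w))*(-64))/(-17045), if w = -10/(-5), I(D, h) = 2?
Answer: -40048854/216420365 ≈ -0.18505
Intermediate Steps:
w = 2 (w = -10*(-⅕) = 2)
C(s, M) = 10 (C(s, M) = 3 + 7 = 10)
13948/(-25394) + ((87 + C(I(-1, -2), w))*(-64))/(-17045) = 13948/(-25394) + ((87 + 10)*(-64))/(-17045) = 13948*(-1/25394) + (97*(-64))*(-1/17045) = -6974/12697 - 6208*(-1/17045) = -6974/12697 + 6208/17045 = -40048854/216420365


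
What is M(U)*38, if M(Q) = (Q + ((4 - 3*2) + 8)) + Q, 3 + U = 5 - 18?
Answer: -988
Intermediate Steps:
U = -16 (U = -3 + (5 - 18) = -3 - 13 = -16)
M(Q) = 6 + 2*Q (M(Q) = (Q + ((4 - 6) + 8)) + Q = (Q + (-2 + 8)) + Q = (Q + 6) + Q = (6 + Q) + Q = 6 + 2*Q)
M(U)*38 = (6 + 2*(-16))*38 = (6 - 32)*38 = -26*38 = -988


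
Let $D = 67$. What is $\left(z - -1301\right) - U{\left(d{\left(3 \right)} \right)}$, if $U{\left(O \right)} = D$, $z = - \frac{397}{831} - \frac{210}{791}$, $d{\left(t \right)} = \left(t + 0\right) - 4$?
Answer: $\frac{115806511}{93903} \approx 1233.3$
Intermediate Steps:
$d{\left(t \right)} = -4 + t$ ($d{\left(t \right)} = t - 4 = -4 + t$)
$z = - \frac{69791}{93903}$ ($z = \left(-397\right) \frac{1}{831} - \frac{30}{113} = - \frac{397}{831} - \frac{30}{113} = - \frac{69791}{93903} \approx -0.74322$)
$U{\left(O \right)} = 67$
$\left(z - -1301\right) - U{\left(d{\left(3 \right)} \right)} = \left(- \frac{69791}{93903} - -1301\right) - 67 = \left(- \frac{69791}{93903} + 1301\right) - 67 = \frac{122098012}{93903} - 67 = \frac{115806511}{93903}$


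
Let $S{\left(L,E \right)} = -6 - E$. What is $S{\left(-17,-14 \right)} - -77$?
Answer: $85$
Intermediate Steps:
$S{\left(-17,-14 \right)} - -77 = \left(-6 - -14\right) - -77 = \left(-6 + 14\right) + 77 = 8 + 77 = 85$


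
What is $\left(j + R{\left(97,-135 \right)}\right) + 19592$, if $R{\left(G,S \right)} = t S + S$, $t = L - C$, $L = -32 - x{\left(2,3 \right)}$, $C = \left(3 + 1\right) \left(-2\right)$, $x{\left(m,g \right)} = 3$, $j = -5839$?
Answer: $17263$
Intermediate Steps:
$C = -8$ ($C = 4 \left(-2\right) = -8$)
$L = -35$ ($L = -32 - 3 = -35$)
$t = -27$ ($t = -35 - -8 = -35 + 8 = -27$)
$R{\left(G,S \right)} = - 26 S$ ($R{\left(G,S \right)} = - 27 S + S = - 26 S$)
$\left(j + R{\left(97,-135 \right)}\right) + 19592 = \left(-5839 - -3510\right) + 19592 = \left(-5839 + 3510\right) + 19592 = -2329 + 19592 = 17263$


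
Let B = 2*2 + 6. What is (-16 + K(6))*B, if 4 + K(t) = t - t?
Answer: -200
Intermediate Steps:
K(t) = -4 (K(t) = -4 + (t - t) = -4 + 0 = -4)
B = 10 (B = 4 + 6 = 10)
(-16 + K(6))*B = (-16 - 4)*10 = -20*10 = -200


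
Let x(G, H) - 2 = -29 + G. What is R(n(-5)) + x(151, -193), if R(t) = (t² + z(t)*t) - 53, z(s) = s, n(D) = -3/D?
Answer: 1793/25 ≈ 71.720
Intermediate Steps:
R(t) = -53 + 2*t² (R(t) = (t² + t*t) - 53 = (t² + t²) - 53 = 2*t² - 53 = -53 + 2*t²)
x(G, H) = -27 + G (x(G, H) = 2 + (-29 + G) = -27 + G)
R(n(-5)) + x(151, -193) = (-53 + 2*(-3/(-5))²) + (-27 + 151) = (-53 + 2*(-3*(-⅕))²) + 124 = (-53 + 2*(⅗)²) + 124 = (-53 + 2*(9/25)) + 124 = (-53 + 18/25) + 124 = -1307/25 + 124 = 1793/25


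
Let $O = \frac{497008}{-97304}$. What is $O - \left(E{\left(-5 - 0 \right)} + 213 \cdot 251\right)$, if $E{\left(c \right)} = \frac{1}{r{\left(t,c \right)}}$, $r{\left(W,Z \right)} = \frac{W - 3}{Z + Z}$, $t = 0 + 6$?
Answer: $- \frac{1950876155}{36489} \approx -53465.0$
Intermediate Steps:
$t = 6$
$r{\left(W,Z \right)} = \frac{-3 + W}{2 Z}$
$E{\left(c \right)} = \frac{2 c}{3}$ ($E{\left(c \right)} = \frac{1}{\frac{1}{2} \frac{1}{c} \left(-3 + 6\right)} = \frac{1}{\frac{1}{2} \frac{1}{c} 3} = \frac{1}{\frac{3}{2} \frac{1}{c}} = \frac{2 c}{3}$)
$O = - \frac{62126}{12163}$ ($O = 497008 \left(- \frac{1}{97304}\right) = - \frac{62126}{12163} \approx -5.1078$)
$O - \left(E{\left(-5 - 0 \right)} + 213 \cdot 251\right) = - \frac{62126}{12163} - \left(\frac{2 \left(-5 - 0\right)}{3} + 213 \cdot 251\right) = - \frac{62126}{12163} - \left(\frac{2 \left(-5 + 0\right)}{3} + 53463\right) = - \frac{62126}{12163} - \left(\frac{2}{3} \left(-5\right) + 53463\right) = - \frac{62126}{12163} - \left(- \frac{10}{3} + 53463\right) = - \frac{62126}{12163} - \frac{160379}{3} = - \frac{1950876155}{36489}$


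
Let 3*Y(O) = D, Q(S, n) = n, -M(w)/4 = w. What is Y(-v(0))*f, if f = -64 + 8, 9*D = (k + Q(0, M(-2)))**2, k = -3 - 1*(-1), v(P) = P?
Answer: -224/3 ≈ -74.667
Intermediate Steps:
M(w) = -4*w
k = -2 (k = -3 + 1 = -2)
D = 4 (D = (-2 - 4*(-2))**2/9 = (-2 + 8)**2/9 = (1/9)*6**2 = (1/9)*36 = 4)
Y(O) = 4/3 (Y(O) = (1/3)*4 = 4/3)
f = -56
Y(-v(0))*f = (4/3)*(-56) = -224/3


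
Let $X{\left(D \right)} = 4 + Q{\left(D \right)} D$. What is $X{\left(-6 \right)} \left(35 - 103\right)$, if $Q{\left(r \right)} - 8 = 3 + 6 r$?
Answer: $-10472$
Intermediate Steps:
$Q{\left(r \right)} = 11 + 6 r$ ($Q{\left(r \right)} = 8 + \left(3 + 6 r\right) = 11 + 6 r$)
$X{\left(D \right)} = 4 + D \left(11 + 6 D\right)$ ($X{\left(D \right)} = 4 + \left(11 + 6 D\right) D = 4 + D \left(11 + 6 D\right)$)
$X{\left(-6 \right)} \left(35 - 103\right) = \left(4 - 6 \left(11 + 6 \left(-6\right)\right)\right) \left(35 - 103\right) = \left(4 - 6 \left(11 - 36\right)\right) \left(-68\right) = \left(4 - -150\right) \left(-68\right) = \left(4 + 150\right) \left(-68\right) = 154 \left(-68\right) = -10472$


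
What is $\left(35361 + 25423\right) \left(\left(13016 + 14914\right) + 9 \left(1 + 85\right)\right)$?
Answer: $1744743936$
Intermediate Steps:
$\left(35361 + 25423\right) \left(\left(13016 + 14914\right) + 9 \left(1 + 85\right)\right) = 60784 \left(27930 + 9 \cdot 86\right) = 60784 \left(27930 + 774\right) = 60784 \cdot 28704 = 1744743936$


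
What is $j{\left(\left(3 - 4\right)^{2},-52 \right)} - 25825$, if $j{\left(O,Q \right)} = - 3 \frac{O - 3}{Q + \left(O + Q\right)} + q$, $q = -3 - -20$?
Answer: $- \frac{2658230}{103} \approx -25808.0$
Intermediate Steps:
$q = 17$ ($q = -3 + 20 = 17$)
$j{\left(O,Q \right)} = 17 - \frac{3 \left(-3 + O\right)}{O + 2 Q}$ ($j{\left(O,Q \right)} = - 3 \frac{O - 3}{Q + \left(O + Q\right)} + 17 = - 3 \frac{-3 + O}{O + 2 Q} + 17 = - \frac{3 \left(-3 + O\right)}{O + 2 Q} + 17 = 17 - \frac{3 \left(-3 + O\right)}{O + 2 Q}$)
$j{\left(\left(3 - 4\right)^{2},-52 \right)} - 25825 = \frac{9 + 14 \left(3 - 4\right)^{2} + 34 \left(-52\right)}{\left(3 - 4\right)^{2} + 2 \left(-52\right)} - 25825 = \frac{9 + 14 \left(-1\right)^{2} - 1768}{\left(-1\right)^{2} - 104} - 25825 = \frac{9 + 14 \cdot 1 - 1768}{1 - 104} - 25825 = \frac{9 + 14 - 1768}{-103} - 25825 = \left(- \frac{1}{103}\right) \left(-1745\right) - 25825 = \frac{1745}{103} - 25825 = - \frac{2658230}{103}$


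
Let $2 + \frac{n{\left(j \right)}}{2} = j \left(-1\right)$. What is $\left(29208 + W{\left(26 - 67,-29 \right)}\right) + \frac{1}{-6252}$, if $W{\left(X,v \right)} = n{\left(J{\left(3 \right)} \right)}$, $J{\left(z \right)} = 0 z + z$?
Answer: $\frac{182545895}{6252} \approx 29198.0$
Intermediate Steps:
$J{\left(z \right)} = z$ ($J{\left(z \right)} = 0 + z = z$)
$n{\left(j \right)} = -4 - 2 j$ ($n{\left(j \right)} = -4 + 2 j \left(-1\right) = -4 + 2 \left(- j\right) = -4 - 2 j$)
$W{\left(X,v \right)} = -10$ ($W{\left(X,v \right)} = -4 - 6 = -10$)
$\left(29208 + W{\left(26 - 67,-29 \right)}\right) + \frac{1}{-6252} = \left(29208 - 10\right) + \frac{1}{-6252} = 29198 - \frac{1}{6252} = \frac{182545895}{6252}$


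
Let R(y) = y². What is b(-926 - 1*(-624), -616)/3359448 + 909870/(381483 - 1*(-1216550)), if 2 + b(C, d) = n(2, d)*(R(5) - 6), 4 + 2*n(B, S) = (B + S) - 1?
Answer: 40361066525/71106076368 ≈ 0.56762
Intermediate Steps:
n(B, S) = -5/2 + B/2 + S/2 (n(B, S) = -2 + ((B + S) - 1)/2 = -2 + (-1 + B + S)/2 = -2 + (-½ + B/2 + S/2) = -5/2 + B/2 + S/2)
b(C, d) = -61/2 + 19*d/2 (b(C, d) = -2 + (-5/2 + (½)*2 + d/2)*(5² - 6) = -2 + (-5/2 + 1 + d/2)*(25 - 6) = -2 + (-3/2 + d/2)*19 = -2 + (-57/2 + 19*d/2) = -61/2 + 19*d/2)
b(-926 - 1*(-624), -616)/3359448 + 909870/(381483 - 1*(-1216550)) = (-61/2 + (19/2)*(-616))/3359448 + 909870/(381483 - 1*(-1216550)) = (-61/2 - 5852)*(1/3359448) + 909870/(381483 + 1216550) = -11765/2*1/3359448 + 909870/1598033 = -11765/6718896 + 909870*(1/1598033) = -11765/6718896 + 909870/1598033 = 40361066525/71106076368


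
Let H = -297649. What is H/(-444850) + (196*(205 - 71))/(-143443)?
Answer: 31012125107/63810618550 ≈ 0.48600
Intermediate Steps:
H/(-444850) + (196*(205 - 71))/(-143443) = -297649/(-444850) + (196*(205 - 71))/(-143443) = -297649*(-1/444850) + (196*134)*(-1/143443) = 297649/444850 + 26264*(-1/143443) = 297649/444850 - 26264/143443 = 31012125107/63810618550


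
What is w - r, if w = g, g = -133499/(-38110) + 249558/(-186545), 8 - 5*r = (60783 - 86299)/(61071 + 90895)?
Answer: 57434200425889/108036123858170 ≈ 0.53162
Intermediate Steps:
r = 620622/379915 (r = 8/5 - (60783 - 86299)/(5*(61071 + 90895)) = 8/5 - (-25516)/(5*151966) = 8/5 - ⅕*(-12758/75983) = 8/5 + 12758/379915 = 620622/379915 ≈ 1.6336)
g = 615716623/284369198 (g = -133499*(-1/38110) + 249558*(-1/186545) = 133499/38110 - 249558/186545 = 615716623/284369198 ≈ 2.1652)
w = 615716623/284369198 ≈ 2.1652
w - r = 615716623/284369198 - 1*620622/379915 = 615716623/284369198 - 620622/379915 = 57434200425889/108036123858170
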